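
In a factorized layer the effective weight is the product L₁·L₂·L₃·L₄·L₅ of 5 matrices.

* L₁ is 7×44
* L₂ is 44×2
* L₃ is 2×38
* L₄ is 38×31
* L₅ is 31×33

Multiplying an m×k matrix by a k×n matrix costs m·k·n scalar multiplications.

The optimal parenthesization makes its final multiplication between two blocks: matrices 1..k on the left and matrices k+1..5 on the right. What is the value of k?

2

Adjacent pairs: L₁L₂ = 7·44·2 = 616; L₂L₃ = 44·2·38 = 3344; L₃L₄ = 2·38·31 = 2356; L₄L₅ = 38·31·33 = 38874.
Length 3: L₁..L₃: k=1: 0+3344+7·44·38=15048; k=2: 616+0+7·2·38=1148 → min 1148 | L₂..L₄: k=2: 0+2356+44·2·31=5084; k=3: 3344+0+44·38·31=55176 → min 5084 | L₃..L₅: k=3: 0+38874+2·38·33=41382; k=4: 2356+0+2·31·33=4402 → min 4402.
Length 4: L₁..L₄: k=1: 0+5084+7·44·31=14632; k=2: 616+2356+7·2·31=3406; k=3: 1148+0+7·38·31=9394 → min 3406 | L₂..L₅: k=2: 0+4402+44·2·33=7306; k=3: 3344+38874+44·38·33=97394; k=4: 5084+0+44·31·33=50096 → min 7306.
Top-level splits: k=1: (L₁..L₁)·(L₂..L₅) → 0+7306+7·44·33 = 17470; k=2: (L₁..L₂)·(L₃..L₅) → 616+4402+7·2·33 = 5480; k=3: (L₁..L₃)·(L₄..L₅) → 1148+38874+7·38·33 = 48800; k=4: (L₁..L₄)·(L₅..L₅) → 3406+0+7·31·33 = 10567.
Best split is after L₂, i.e. k = 2.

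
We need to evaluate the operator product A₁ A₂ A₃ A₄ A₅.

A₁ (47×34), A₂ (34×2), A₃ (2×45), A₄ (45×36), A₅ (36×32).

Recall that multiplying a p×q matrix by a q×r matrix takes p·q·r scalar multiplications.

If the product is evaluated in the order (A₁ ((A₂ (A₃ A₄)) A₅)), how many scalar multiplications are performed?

(A₃ A₄): 2×45 by 45×36 → 2×36, cost 2·45·36 = 3240
(A₂ (A₃ A₄)): 34×2 by 2×36 → 34×36, cost 34·2·36 = 2448; cumulative 5688
((A₂ (A₃ A₄)) A₅): 34×36 by 36×32 → 34×32, cost 34·36·32 = 39168; cumulative 44856
(A₁ ((A₂ (A₃ A₄)) A₅)): 47×34 by 34×32 → 47×32, cost 47·34·32 = 51136; cumulative 95992
Total: 95992 scalar multiplications.

95992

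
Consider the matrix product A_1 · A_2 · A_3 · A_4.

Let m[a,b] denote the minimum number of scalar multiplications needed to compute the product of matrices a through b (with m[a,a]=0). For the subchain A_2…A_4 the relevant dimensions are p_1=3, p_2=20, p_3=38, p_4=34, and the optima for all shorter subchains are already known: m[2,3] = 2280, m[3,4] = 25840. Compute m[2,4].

m[2,4] = min over k∈[2,3] of m[2,k]+m[k+1,4]+p_{1}·p_k·p_{4}.
k=2: 0 + 25840 + 3·20·34 = 27880; k=3: 2280 + 0 + 3·38·34 = 6156.
Minimum: 6156 at k=3.

6156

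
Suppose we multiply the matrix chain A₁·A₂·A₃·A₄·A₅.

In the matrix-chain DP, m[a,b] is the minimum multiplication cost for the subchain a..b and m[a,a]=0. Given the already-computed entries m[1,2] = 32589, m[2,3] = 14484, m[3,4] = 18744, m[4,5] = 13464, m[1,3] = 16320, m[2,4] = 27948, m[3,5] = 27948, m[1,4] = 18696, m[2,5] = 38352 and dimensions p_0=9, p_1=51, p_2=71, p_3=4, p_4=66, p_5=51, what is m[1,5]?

31620

m[1,5] = min over k∈[1,4] of m[1,k]+m[k+1,5]+p_{0}·p_k·p_{5}.
k=1: 0 + 38352 + 9·51·51 = 61761; k=2: 32589 + 27948 + 9·71·51 = 93126; k=3: 16320 + 13464 + 9·4·51 = 31620; k=4: 18696 + 0 + 9·66·51 = 48990.
Minimum: 31620 at k=3.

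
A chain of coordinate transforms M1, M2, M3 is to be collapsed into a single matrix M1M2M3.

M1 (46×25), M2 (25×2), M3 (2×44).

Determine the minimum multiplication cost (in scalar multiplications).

6348

Order (M1(M2M3)): (M2M3): 25×2 by 2×44 → 25×44, cost 25·2·44 = 2200; (M1(M2M3)): 46×25 by 25×44 → 46×44, cost 46·25·44 = 50600; cumulative 52800. Total 52800.
Order ((M1M2)M3): (M1M2): 46×25 by 25×2 → 46×2, cost 46·25·2 = 2300; ((M1M2)M3): 46×2 by 2×44 → 46×44, cost 46·2·44 = 4048; cumulative 6348. Total 6348.
Minimum: 6348.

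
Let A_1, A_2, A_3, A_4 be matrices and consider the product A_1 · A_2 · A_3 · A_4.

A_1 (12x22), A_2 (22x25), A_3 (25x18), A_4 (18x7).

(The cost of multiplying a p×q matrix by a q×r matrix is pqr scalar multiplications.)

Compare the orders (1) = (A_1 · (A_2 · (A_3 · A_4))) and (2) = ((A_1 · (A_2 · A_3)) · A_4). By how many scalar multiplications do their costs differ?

7316

Order (1) = (A_1 · (A_2 · (A_3 · A_4))): (A_3 · A_4): 25×18 by 18×7 → 25×7, cost 25·18·7 = 3150; (A_2 · (A_3 · A_4)): 22×25 by 25×7 → 22×7, cost 22·25·7 = 3850; cumulative 7000; (A_1 · (A_2 · (A_3 · A_4))): 12×22 by 22×7 → 12×7, cost 12·22·7 = 1848; cumulative 8848. Total 8848.
Order (2) = ((A_1 · (A_2 · A_3)) · A_4): (A_2 · A_3): 22×25 by 25×18 → 22×18, cost 22·25·18 = 9900; (A_1 · (A_2 · A_3)): 12×22 by 22×18 → 12×18, cost 12·22·18 = 4752; cumulative 14652; ((A_1 · (A_2 · A_3)) · A_4): 12×18 by 18×7 → 12×7, cost 12·18·7 = 1512; cumulative 16164. Total 16164.
Difference: |8848 − 16164| = 7316.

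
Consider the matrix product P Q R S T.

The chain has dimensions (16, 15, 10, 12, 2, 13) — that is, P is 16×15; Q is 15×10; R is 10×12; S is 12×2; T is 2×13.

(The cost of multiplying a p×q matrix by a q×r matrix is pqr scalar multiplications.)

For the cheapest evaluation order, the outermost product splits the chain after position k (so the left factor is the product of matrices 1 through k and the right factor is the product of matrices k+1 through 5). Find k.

Adjacent pairs: PQ = 16·15·10 = 2400; QR = 15·10·12 = 1800; RS = 10·12·2 = 240; ST = 12·2·13 = 312.
Length 3: P..R: k=1: 0+1800+16·15·12=4680; k=2: 2400+0+16·10·12=4320 → min 4320 | Q..S: k=2: 0+240+15·10·2=540; k=3: 1800+0+15·12·2=2160 → min 540 | R..T: k=3: 0+312+10·12·13=1872; k=4: 240+0+10·2·13=500 → min 500.
Length 4: P..S: k=1: 0+540+16·15·2=1020; k=2: 2400+240+16·10·2=2960; k=3: 4320+0+16·12·2=4704 → min 1020 | Q..T: k=2: 0+500+15·10·13=2450; k=3: 1800+312+15·12·13=4452; k=4: 540+0+15·2·13=930 → min 930.
Top-level splits: k=1: (P..P)·(Q..T) → 0+930+16·15·13 = 4050; k=2: (P..Q)·(R..T) → 2400+500+16·10·13 = 4980; k=3: (P..R)·(S..T) → 4320+312+16·12·13 = 7128; k=4: (P..S)·(T..T) → 1020+0+16·2·13 = 1436.
Best split is after S, i.e. k = 4.

4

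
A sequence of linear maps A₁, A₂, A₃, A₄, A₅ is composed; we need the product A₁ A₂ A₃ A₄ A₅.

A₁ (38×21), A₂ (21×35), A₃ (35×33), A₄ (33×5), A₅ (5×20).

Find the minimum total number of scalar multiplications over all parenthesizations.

17240

Adjacent pairs: A₁A₂ = 38·21·35 = 27930; A₂A₃ = 21·35·33 = 24255; A₃A₄ = 35·33·5 = 5775; A₄A₅ = 33·5·20 = 3300.
Length 3: A₁..A₃: k=1: 0+24255+38·21·33=50589; k=2: 27930+0+38·35·33=71820 → min 50589 | A₂..A₄: k=2: 0+5775+21·35·5=9450; k=3: 24255+0+21·33·5=27720 → min 9450 | A₃..A₅: k=3: 0+3300+35·33·20=26400; k=4: 5775+0+35·5·20=9275 → min 9275.
Length 4: A₁..A₄: k=1: 0+9450+38·21·5=13440; k=2: 27930+5775+38·35·5=40355; k=3: 50589+0+38·33·5=56859 → min 13440 | A₂..A₅: k=2: 0+9275+21·35·20=23975; k=3: 24255+3300+21·33·20=41415; k=4: 9450+0+21·5·20=11550 → min 11550.
Length 5: A₁..A₅: k=1: 0+11550+38·21·20=27510; k=2: 27930+9275+38·35·20=63805; k=3: 50589+3300+38·33·20=78969; k=4: 13440+0+38·5·20=17240 → min 17240.
Optimal order: ((A₁ (A₂ (A₃ A₄))) A₅) with cost 17240.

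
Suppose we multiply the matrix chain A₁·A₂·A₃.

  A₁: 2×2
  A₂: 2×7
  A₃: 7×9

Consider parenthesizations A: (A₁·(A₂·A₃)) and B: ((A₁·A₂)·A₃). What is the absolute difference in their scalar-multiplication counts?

Order A = (A₁·(A₂·A₃)): (A₂·A₃): 2×7 by 7×9 → 2×9, cost 2·7·9 = 126; (A₁·(A₂·A₃)): 2×2 by 2×9 → 2×9, cost 2·2·9 = 36; cumulative 162. Total 162.
Order B = ((A₁·A₂)·A₃): (A₁·A₂): 2×2 by 2×7 → 2×7, cost 2·2·7 = 28; ((A₁·A₂)·A₃): 2×7 by 7×9 → 2×9, cost 2·7·9 = 126; cumulative 154. Total 154.
Difference: |162 − 154| = 8.

8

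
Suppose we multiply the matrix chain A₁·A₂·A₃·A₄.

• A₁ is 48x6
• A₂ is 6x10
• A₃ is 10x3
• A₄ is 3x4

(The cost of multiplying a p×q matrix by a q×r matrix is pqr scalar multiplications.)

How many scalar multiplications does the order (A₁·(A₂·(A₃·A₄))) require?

1512

(A₃·A₄): 10×3 by 3×4 → 10×4, cost 10·3·4 = 120
(A₂·(A₃·A₄)): 6×10 by 10×4 → 6×4, cost 6·10·4 = 240; cumulative 360
(A₁·(A₂·(A₃·A₄))): 48×6 by 6×4 → 48×4, cost 48·6·4 = 1152; cumulative 1512
Total: 1512 scalar multiplications.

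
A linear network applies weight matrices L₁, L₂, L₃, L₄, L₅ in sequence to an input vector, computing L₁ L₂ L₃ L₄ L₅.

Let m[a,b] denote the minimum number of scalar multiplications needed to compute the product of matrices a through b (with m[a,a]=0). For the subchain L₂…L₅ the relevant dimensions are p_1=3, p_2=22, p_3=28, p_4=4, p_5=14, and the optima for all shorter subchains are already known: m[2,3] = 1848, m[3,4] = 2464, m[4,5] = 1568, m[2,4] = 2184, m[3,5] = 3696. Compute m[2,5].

m[2,5] = min over k∈[2,4] of m[2,k]+m[k+1,5]+p_{1}·p_k·p_{5}.
k=2: 0 + 3696 + 3·22·14 = 4620; k=3: 1848 + 1568 + 3·28·14 = 4592; k=4: 2184 + 0 + 3·4·14 = 2352.
Minimum: 2352 at k=4.

2352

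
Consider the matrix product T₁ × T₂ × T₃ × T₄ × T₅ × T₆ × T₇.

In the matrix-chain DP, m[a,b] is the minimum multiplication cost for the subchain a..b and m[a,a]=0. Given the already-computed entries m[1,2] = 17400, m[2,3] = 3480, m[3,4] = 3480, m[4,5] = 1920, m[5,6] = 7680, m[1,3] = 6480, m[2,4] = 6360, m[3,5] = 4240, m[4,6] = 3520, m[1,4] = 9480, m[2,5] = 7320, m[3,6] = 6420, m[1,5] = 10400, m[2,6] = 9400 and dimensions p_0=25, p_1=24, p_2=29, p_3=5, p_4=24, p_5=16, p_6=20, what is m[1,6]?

m[1,6] = min over k∈[1,5] of m[1,k]+m[k+1,6]+p_{0}·p_k·p_{6}.
k=1: 0 + 9400 + 25·24·20 = 21400; k=2: 17400 + 6420 + 25·29·20 = 38320; k=3: 6480 + 3520 + 25·5·20 = 12500; k=4: 9480 + 7680 + 25·24·20 = 29160; k=5: 10400 + 0 + 25·16·20 = 18400.
Minimum: 12500 at k=3.

12500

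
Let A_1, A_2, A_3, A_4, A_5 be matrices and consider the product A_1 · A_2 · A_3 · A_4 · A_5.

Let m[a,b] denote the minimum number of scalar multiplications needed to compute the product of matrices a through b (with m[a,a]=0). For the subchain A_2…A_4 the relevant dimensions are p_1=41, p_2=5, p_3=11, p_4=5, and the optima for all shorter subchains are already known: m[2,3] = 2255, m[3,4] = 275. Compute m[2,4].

1300

m[2,4] = min over k∈[2,3] of m[2,k]+m[k+1,4]+p_{1}·p_k·p_{4}.
k=2: 0 + 275 + 41·5·5 = 1300; k=3: 2255 + 0 + 41·11·5 = 4510.
Minimum: 1300 at k=2.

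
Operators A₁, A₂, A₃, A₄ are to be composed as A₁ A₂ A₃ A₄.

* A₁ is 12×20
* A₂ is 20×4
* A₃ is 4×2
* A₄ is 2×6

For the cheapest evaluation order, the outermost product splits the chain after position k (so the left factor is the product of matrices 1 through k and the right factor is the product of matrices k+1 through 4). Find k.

3

Adjacent pairs: A₁A₂ = 12·20·4 = 960; A₂A₃ = 20·4·2 = 160; A₃A₄ = 4·2·6 = 48.
Length 3: A₁..A₃: k=1: 0+160+12·20·2=640; k=2: 960+0+12·4·2=1056 → min 640 | A₂..A₄: k=2: 0+48+20·4·6=528; k=3: 160+0+20·2·6=400 → min 400.
Top-level splits: k=1: (A₁..A₁)·(A₂..A₄) → 0+400+12·20·6 = 1840; k=2: (A₁..A₂)·(A₃..A₄) → 960+48+12·4·6 = 1296; k=3: (A₁..A₃)·(A₄..A₄) → 640+0+12·2·6 = 784.
Best split is after A₃, i.e. k = 3.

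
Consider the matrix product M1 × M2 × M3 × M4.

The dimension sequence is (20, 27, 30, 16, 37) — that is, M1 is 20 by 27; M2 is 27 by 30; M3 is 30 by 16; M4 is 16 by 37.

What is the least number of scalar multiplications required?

33440

Adjacent pairs: M1M2 = 20·27·30 = 16200; M2M3 = 27·30·16 = 12960; M3M4 = 30·16·37 = 17760.
Length 3: M1..M3: k=1: 0+12960+20·27·16=21600; k=2: 16200+0+20·30·16=25800 → min 21600 | M2..M4: k=2: 0+17760+27·30·37=47730; k=3: 12960+0+27·16·37=28944 → min 28944.
Length 4: M1..M4: k=1: 0+28944+20·27·37=48924; k=2: 16200+17760+20·30·37=56160; k=3: 21600+0+20·16·37=33440 → min 33440.
Optimal order: ((M1 × (M2 × M3)) × M4) with cost 33440.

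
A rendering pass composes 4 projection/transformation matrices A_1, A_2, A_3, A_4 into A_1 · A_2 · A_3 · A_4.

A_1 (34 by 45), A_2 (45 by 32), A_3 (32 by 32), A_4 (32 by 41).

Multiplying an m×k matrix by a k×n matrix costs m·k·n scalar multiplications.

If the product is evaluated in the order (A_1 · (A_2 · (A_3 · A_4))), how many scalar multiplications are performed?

(A_3 · A_4): 32×32 by 32×41 → 32×41, cost 32·32·41 = 41984
(A_2 · (A_3 · A_4)): 45×32 by 32×41 → 45×41, cost 45·32·41 = 59040; cumulative 101024
(A_1 · (A_2 · (A_3 · A_4))): 34×45 by 45×41 → 34×41, cost 34·45·41 = 62730; cumulative 163754
Total: 163754 scalar multiplications.

163754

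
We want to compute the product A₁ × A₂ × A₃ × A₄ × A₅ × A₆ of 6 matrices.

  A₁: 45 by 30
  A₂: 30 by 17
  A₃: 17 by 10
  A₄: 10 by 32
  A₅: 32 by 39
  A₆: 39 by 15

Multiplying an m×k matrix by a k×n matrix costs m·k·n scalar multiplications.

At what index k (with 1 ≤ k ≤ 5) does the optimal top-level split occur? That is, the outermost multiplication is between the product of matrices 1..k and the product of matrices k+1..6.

Adjacent pairs: A₁A₂ = 45·30·17 = 22950; A₂A₃ = 30·17·10 = 5100; A₃A₄ = 17·10·32 = 5440; A₄A₅ = 10·32·39 = 12480; A₅A₆ = 32·39·15 = 18720.
Length 3: A₁..A₃: k=1: 0+5100+45·30·10=18600; k=2: 22950+0+45·17·10=30600 → min 18600 | A₂..A₄: k=2: 0+5440+30·17·32=21760; k=3: 5100+0+30·10·32=14700 → min 14700 | A₃..A₅: k=3: 0+12480+17·10·39=19110; k=4: 5440+0+17·32·39=26656 → min 19110 | A₄..A₆: k=4: 0+18720+10·32·15=23520; k=5: 12480+0+10·39·15=18330 → min 18330.
Length 4: A₁..A₄: k=1: 0+14700+45·30·32=57900; k=2: 22950+5440+45·17·32=52870; k=3: 18600+0+45·10·32=33000 → min 33000 | A₂..A₅: k=2: 0+19110+30·17·39=39000; k=3: 5100+12480+30·10·39=29280; k=4: 14700+0+30·32·39=52140 → min 29280 | A₃..A₆: k=3: 0+18330+17·10·15=20880; k=4: 5440+18720+17·32·15=32320; k=5: 19110+0+17·39·15=29055 → min 20880.
Length 5: A₁..A₅: k=1: 0+29280+45·30·39=81930; k=2: 22950+19110+45·17·39=71895; k=3: 18600+12480+45·10·39=48630; k=4: 33000+0+45·32·39=89160 → min 48630 | A₂..A₆: k=2: 0+20880+30·17·15=28530; k=3: 5100+18330+30·10·15=27930; k=4: 14700+18720+30·32·15=47820; k=5: 29280+0+30·39·15=46830 → min 27930.
Top-level splits: k=1: (A₁..A₁)·(A₂..A₆) → 0+27930+45·30·15 = 48180; k=2: (A₁..A₂)·(A₃..A₆) → 22950+20880+45·17·15 = 55305; k=3: (A₁..A₃)·(A₄..A₆) → 18600+18330+45·10·15 = 43680; k=4: (A₁..A₄)·(A₅..A₆) → 33000+18720+45·32·15 = 73320; k=5: (A₁..A₅)·(A₆..A₆) → 48630+0+45·39·15 = 74955.
Best split is after A₃, i.e. k = 3.

3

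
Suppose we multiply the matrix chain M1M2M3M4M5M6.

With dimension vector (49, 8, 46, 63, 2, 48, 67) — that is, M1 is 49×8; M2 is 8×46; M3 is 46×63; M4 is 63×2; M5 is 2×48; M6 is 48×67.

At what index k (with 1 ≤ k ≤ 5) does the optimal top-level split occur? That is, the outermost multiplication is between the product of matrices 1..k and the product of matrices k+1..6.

4

Adjacent pairs: M1M2 = 49·8·46 = 18032; M2M3 = 8·46·63 = 23184; M3M4 = 46·63·2 = 5796; M4M5 = 63·2·48 = 6048; M5M6 = 2·48·67 = 6432.
Length 3: M1..M3: k=1: 0+23184+49·8·63=47880; k=2: 18032+0+49·46·63=160034 → min 47880 | M2..M4: k=2: 0+5796+8·46·2=6532; k=3: 23184+0+8·63·2=24192 → min 6532 | M3..M5: k=3: 0+6048+46·63·48=145152; k=4: 5796+0+46·2·48=10212 → min 10212 | M4..M6: k=4: 0+6432+63·2·67=14874; k=5: 6048+0+63·48·67=208656 → min 14874.
Length 4: M1..M4: k=1: 0+6532+49·8·2=7316; k=2: 18032+5796+49·46·2=28336; k=3: 47880+0+49·63·2=54054 → min 7316 | M2..M5: k=2: 0+10212+8·46·48=27876; k=3: 23184+6048+8·63·48=53424; k=4: 6532+0+8·2·48=7300 → min 7300 | M3..M6: k=3: 0+14874+46·63·67=209040; k=4: 5796+6432+46·2·67=18392; k=5: 10212+0+46·48·67=158148 → min 18392.
Length 5: M1..M5: k=1: 0+7300+49·8·48=26116; k=2: 18032+10212+49·46·48=136436; k=3: 47880+6048+49·63·48=202104; k=4: 7316+0+49·2·48=12020 → min 12020 | M2..M6: k=2: 0+18392+8·46·67=43048; k=3: 23184+14874+8·63·67=71826; k=4: 6532+6432+8·2·67=14036; k=5: 7300+0+8·48·67=33028 → min 14036.
Top-level splits: k=1: (M1..M1)·(M2..M6) → 0+14036+49·8·67 = 40300; k=2: (M1..M2)·(M3..M6) → 18032+18392+49·46·67 = 187442; k=3: (M1..M3)·(M4..M6) → 47880+14874+49·63·67 = 269583; k=4: (M1..M4)·(M5..M6) → 7316+6432+49·2·67 = 20314; k=5: (M1..M5)·(M6..M6) → 12020+0+49·48·67 = 169604.
Best split is after M4, i.e. k = 4.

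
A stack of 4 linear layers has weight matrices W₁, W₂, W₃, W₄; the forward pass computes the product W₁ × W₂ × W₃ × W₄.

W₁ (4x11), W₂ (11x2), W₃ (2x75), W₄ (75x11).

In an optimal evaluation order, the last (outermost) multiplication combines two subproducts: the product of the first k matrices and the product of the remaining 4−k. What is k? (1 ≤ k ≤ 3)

Adjacent pairs: W₁W₂ = 4·11·2 = 88; W₂W₃ = 11·2·75 = 1650; W₃W₄ = 2·75·11 = 1650.
Length 3: W₁..W₃: k=1: 0+1650+4·11·75=4950; k=2: 88+0+4·2·75=688 → min 688 | W₂..W₄: k=2: 0+1650+11·2·11=1892; k=3: 1650+0+11·75·11=10725 → min 1892.
Top-level splits: k=1: (W₁..W₁)·(W₂..W₄) → 0+1892+4·11·11 = 2376; k=2: (W₁..W₂)·(W₃..W₄) → 88+1650+4·2·11 = 1826; k=3: (W₁..W₃)·(W₄..W₄) → 688+0+4·75·11 = 3988.
Best split is after W₂, i.e. k = 2.

2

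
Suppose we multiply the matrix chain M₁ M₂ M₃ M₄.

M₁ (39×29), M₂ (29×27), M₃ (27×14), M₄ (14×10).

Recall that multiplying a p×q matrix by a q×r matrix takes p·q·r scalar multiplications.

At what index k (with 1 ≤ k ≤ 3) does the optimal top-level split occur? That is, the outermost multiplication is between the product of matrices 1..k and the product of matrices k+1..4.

Adjacent pairs: M₁M₂ = 39·29·27 = 30537; M₂M₃ = 29·27·14 = 10962; M₃M₄ = 27·14·10 = 3780.
Length 3: M₁..M₃: k=1: 0+10962+39·29·14=26796; k=2: 30537+0+39·27·14=45279 → min 26796 | M₂..M₄: k=2: 0+3780+29·27·10=11610; k=3: 10962+0+29·14·10=15022 → min 11610.
Top-level splits: k=1: (M₁..M₁)·(M₂..M₄) → 0+11610+39·29·10 = 22920; k=2: (M₁..M₂)·(M₃..M₄) → 30537+3780+39·27·10 = 44847; k=3: (M₁..M₃)·(M₄..M₄) → 26796+0+39·14·10 = 32256.
Best split is after M₁, i.e. k = 1.

1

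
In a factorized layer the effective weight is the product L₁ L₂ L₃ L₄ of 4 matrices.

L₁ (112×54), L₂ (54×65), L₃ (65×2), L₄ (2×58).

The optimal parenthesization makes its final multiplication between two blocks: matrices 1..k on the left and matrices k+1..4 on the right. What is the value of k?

3

Adjacent pairs: L₁L₂ = 112·54·65 = 393120; L₂L₃ = 54·65·2 = 7020; L₃L₄ = 65·2·58 = 7540.
Length 3: L₁..L₃: k=1: 0+7020+112·54·2=19116; k=2: 393120+0+112·65·2=407680 → min 19116 | L₂..L₄: k=2: 0+7540+54·65·58=211120; k=3: 7020+0+54·2·58=13284 → min 13284.
Top-level splits: k=1: (L₁..L₁)·(L₂..L₄) → 0+13284+112·54·58 = 364068; k=2: (L₁..L₂)·(L₃..L₄) → 393120+7540+112·65·58 = 822900; k=3: (L₁..L₃)·(L₄..L₄) → 19116+0+112·2·58 = 32108.
Best split is after L₃, i.e. k = 3.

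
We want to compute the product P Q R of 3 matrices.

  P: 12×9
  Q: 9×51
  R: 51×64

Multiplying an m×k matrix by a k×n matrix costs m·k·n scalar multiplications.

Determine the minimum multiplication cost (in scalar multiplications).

36288

Order (P (Q R)): (Q R): 9×51 by 51×64 → 9×64, cost 9·51·64 = 29376; (P (Q R)): 12×9 by 9×64 → 12×64, cost 12·9·64 = 6912; cumulative 36288. Total 36288.
Order ((P Q) R): (P Q): 12×9 by 9×51 → 12×51, cost 12·9·51 = 5508; ((P Q) R): 12×51 by 51×64 → 12×64, cost 12·51·64 = 39168; cumulative 44676. Total 44676.
Minimum: 36288.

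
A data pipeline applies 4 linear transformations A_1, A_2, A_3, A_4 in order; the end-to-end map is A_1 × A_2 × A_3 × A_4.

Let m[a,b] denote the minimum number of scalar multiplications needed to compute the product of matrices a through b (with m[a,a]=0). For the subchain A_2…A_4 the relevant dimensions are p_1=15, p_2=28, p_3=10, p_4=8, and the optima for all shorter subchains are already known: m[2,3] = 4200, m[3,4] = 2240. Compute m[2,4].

5400

m[2,4] = min over k∈[2,3] of m[2,k]+m[k+1,4]+p_{1}·p_k·p_{4}.
k=2: 0 + 2240 + 15·28·8 = 5600; k=3: 4200 + 0 + 15·10·8 = 5400.
Minimum: 5400 at k=3.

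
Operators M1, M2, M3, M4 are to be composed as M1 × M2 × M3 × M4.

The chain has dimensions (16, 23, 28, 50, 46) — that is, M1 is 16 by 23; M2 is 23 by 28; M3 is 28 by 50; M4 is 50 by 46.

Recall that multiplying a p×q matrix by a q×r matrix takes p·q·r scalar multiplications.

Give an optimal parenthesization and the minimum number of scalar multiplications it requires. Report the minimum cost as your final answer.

Adjacent pairs: M1M2 = 16·23·28 = 10304; M2M3 = 23·28·50 = 32200; M3M4 = 28·50·46 = 64400.
Length 3: M1..M3: k=1: 0+32200+16·23·50=50600; k=2: 10304+0+16·28·50=32704 → min 32704 | M2..M4: k=2: 0+64400+23·28·46=94024; k=3: 32200+0+23·50·46=85100 → min 85100.
Length 4: M1..M4: k=1: 0+85100+16·23·46=102028; k=2: 10304+64400+16·28·46=95312; k=3: 32704+0+16·50·46=69504 → min 69504.
Optimal parenthesization: (((M1 × M2) × M3) × M4) with cost 69504.

69504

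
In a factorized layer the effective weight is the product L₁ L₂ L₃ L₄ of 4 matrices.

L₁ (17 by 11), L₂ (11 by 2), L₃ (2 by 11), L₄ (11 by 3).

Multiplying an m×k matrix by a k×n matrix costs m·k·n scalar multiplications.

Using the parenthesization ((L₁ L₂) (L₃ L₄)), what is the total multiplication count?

542

(L₁ L₂): 17×11 by 11×2 → 17×2, cost 17·11·2 = 374
(L₃ L₄): 2×11 by 11×3 → 2×3, cost 2·11·3 = 66
((L₁ L₂) (L₃ L₄)): 17×2 by 2×3 → 17×3, cost 17·2·3 = 102; cumulative 542
Total: 542 scalar multiplications.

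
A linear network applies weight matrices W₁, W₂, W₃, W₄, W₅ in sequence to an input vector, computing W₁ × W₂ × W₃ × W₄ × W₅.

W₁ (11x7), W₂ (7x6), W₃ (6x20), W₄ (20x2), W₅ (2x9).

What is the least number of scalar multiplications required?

676

Adjacent pairs: W₁W₂ = 11·7·6 = 462; W₂W₃ = 7·6·20 = 840; W₃W₄ = 6·20·2 = 240; W₄W₅ = 20·2·9 = 360.
Length 3: W₁..W₃: k=1: 0+840+11·7·20=2380; k=2: 462+0+11·6·20=1782 → min 1782 | W₂..W₄: k=2: 0+240+7·6·2=324; k=3: 840+0+7·20·2=1120 → min 324 | W₃..W₅: k=3: 0+360+6·20·9=1440; k=4: 240+0+6·2·9=348 → min 348.
Length 4: W₁..W₄: k=1: 0+324+11·7·2=478; k=2: 462+240+11·6·2=834; k=3: 1782+0+11·20·2=2222 → min 478 | W₂..W₅: k=2: 0+348+7·6·9=726; k=3: 840+360+7·20·9=2460; k=4: 324+0+7·2·9=450 → min 450.
Length 5: W₁..W₅: k=1: 0+450+11·7·9=1143; k=2: 462+348+11·6·9=1404; k=3: 1782+360+11·20·9=4122; k=4: 478+0+11·2·9=676 → min 676.
Optimal order: ((W₁ × (W₂ × (W₃ × W₄))) × W₅) with cost 676.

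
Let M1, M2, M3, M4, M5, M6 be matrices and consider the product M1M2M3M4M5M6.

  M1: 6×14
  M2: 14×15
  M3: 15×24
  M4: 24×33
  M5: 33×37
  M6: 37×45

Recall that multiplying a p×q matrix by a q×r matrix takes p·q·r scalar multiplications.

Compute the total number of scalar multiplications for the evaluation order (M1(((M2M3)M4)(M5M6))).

95643

(M2M3): 14×15 by 15×24 → 14×24, cost 14·15·24 = 5040
((M2M3)M4): 14×24 by 24×33 → 14×33, cost 14·24·33 = 11088; cumulative 16128
(M5M6): 33×37 by 37×45 → 33×45, cost 33·37·45 = 54945
(((M2M3)M4)(M5M6)): 14×33 by 33×45 → 14×45, cost 14·33·45 = 20790; cumulative 91863
(M1(((M2M3)M4)(M5M6))): 6×14 by 14×45 → 6×45, cost 6·14·45 = 3780; cumulative 95643
Total: 95643 scalar multiplications.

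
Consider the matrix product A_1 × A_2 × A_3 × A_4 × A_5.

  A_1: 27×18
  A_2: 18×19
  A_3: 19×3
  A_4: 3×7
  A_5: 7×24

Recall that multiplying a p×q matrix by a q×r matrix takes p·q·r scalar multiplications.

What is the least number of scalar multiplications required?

Adjacent pairs: A_1A_2 = 27·18·19 = 9234; A_2A_3 = 18·19·3 = 1026; A_3A_4 = 19·3·7 = 399; A_4A_5 = 3·7·24 = 504.
Length 3: A_1..A_3: k=1: 0+1026+27·18·3=2484; k=2: 9234+0+27·19·3=10773 → min 2484 | A_2..A_4: k=2: 0+399+18·19·7=2793; k=3: 1026+0+18·3·7=1404 → min 1404 | A_3..A_5: k=3: 0+504+19·3·24=1872; k=4: 399+0+19·7·24=3591 → min 1872.
Length 4: A_1..A_4: k=1: 0+1404+27·18·7=4806; k=2: 9234+399+27·19·7=13224; k=3: 2484+0+27·3·7=3051 → min 3051 | A_2..A_5: k=2: 0+1872+18·19·24=10080; k=3: 1026+504+18·3·24=2826; k=4: 1404+0+18·7·24=4428 → min 2826.
Length 5: A_1..A_5: k=1: 0+2826+27·18·24=14490; k=2: 9234+1872+27·19·24=23418; k=3: 2484+504+27·3·24=4932; k=4: 3051+0+27·7·24=7587 → min 4932.
Optimal order: ((A_1 × (A_2 × A_3)) × (A_4 × A_5)) with cost 4932.

4932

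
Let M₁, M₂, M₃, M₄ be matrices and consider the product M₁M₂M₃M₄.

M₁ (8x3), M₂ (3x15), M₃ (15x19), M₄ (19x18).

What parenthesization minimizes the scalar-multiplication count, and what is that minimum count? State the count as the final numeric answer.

Adjacent pairs: M₁M₂ = 8·3·15 = 360; M₂M₃ = 3·15·19 = 855; M₃M₄ = 15·19·18 = 5130.
Length 3: M₁..M₃: k=1: 0+855+8·3·19=1311; k=2: 360+0+8·15·19=2640 → min 1311 | M₂..M₄: k=2: 0+5130+3·15·18=5940; k=3: 855+0+3·19·18=1881 → min 1881.
Length 4: M₁..M₄: k=1: 0+1881+8·3·18=2313; k=2: 360+5130+8·15·18=7650; k=3: 1311+0+8·19·18=4047 → min 2313.
Optimal parenthesization: (M₁((M₂M₃)M₄)) with cost 2313.

2313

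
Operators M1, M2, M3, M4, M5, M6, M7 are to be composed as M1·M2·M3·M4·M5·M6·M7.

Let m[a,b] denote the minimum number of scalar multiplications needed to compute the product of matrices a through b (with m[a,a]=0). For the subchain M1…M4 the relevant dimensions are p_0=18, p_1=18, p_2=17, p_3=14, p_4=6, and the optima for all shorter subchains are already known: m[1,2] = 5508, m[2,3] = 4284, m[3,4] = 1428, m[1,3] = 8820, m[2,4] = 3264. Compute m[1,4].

m[1,4] = min over k∈[1,3] of m[1,k]+m[k+1,4]+p_{0}·p_k·p_{4}.
k=1: 0 + 3264 + 18·18·6 = 5208; k=2: 5508 + 1428 + 18·17·6 = 8772; k=3: 8820 + 0 + 18·14·6 = 10332.
Minimum: 5208 at k=1.

5208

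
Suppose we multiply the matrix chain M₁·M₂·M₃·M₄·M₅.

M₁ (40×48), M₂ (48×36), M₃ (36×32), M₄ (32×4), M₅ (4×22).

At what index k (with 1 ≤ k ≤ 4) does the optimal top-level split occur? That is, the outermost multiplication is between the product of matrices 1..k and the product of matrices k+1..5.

4

Adjacent pairs: M₁M₂ = 40·48·36 = 69120; M₂M₃ = 48·36·32 = 55296; M₃M₄ = 36·32·4 = 4608; M₄M₅ = 32·4·22 = 2816.
Length 3: M₁..M₃: k=1: 0+55296+40·48·32=116736; k=2: 69120+0+40·36·32=115200 → min 115200 | M₂..M₄: k=2: 0+4608+48·36·4=11520; k=3: 55296+0+48·32·4=61440 → min 11520 | M₃..M₅: k=3: 0+2816+36·32·22=28160; k=4: 4608+0+36·4·22=7776 → min 7776.
Length 4: M₁..M₄: k=1: 0+11520+40·48·4=19200; k=2: 69120+4608+40·36·4=79488; k=3: 115200+0+40·32·4=120320 → min 19200 | M₂..M₅: k=2: 0+7776+48·36·22=45792; k=3: 55296+2816+48·32·22=91904; k=4: 11520+0+48·4·22=15744 → min 15744.
Top-level splits: k=1: (M₁..M₁)·(M₂..M₅) → 0+15744+40·48·22 = 57984; k=2: (M₁..M₂)·(M₃..M₅) → 69120+7776+40·36·22 = 108576; k=3: (M₁..M₃)·(M₄..M₅) → 115200+2816+40·32·22 = 146176; k=4: (M₁..M₄)·(M₅..M₅) → 19200+0+40·4·22 = 22720.
Best split is after M₄, i.e. k = 4.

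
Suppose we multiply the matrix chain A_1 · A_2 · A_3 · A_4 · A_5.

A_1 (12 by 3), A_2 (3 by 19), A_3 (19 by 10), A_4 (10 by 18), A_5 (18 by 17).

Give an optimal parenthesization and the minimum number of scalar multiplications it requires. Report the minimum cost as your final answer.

Adjacent pairs: A_1A_2 = 12·3·19 = 684; A_2A_3 = 3·19·10 = 570; A_3A_4 = 19·10·18 = 3420; A_4A_5 = 10·18·17 = 3060.
Length 3: A_1..A_3: k=1: 0+570+12·3·10=930; k=2: 684+0+12·19·10=2964 → min 930 | A_2..A_4: k=2: 0+3420+3·19·18=4446; k=3: 570+0+3·10·18=1110 → min 1110 | A_3..A_5: k=3: 0+3060+19·10·17=6290; k=4: 3420+0+19·18·17=9234 → min 6290.
Length 4: A_1..A_4: k=1: 0+1110+12·3·18=1758; k=2: 684+3420+12·19·18=8208; k=3: 930+0+12·10·18=3090 → min 1758 | A_2..A_5: k=2: 0+6290+3·19·17=7259; k=3: 570+3060+3·10·17=4140; k=4: 1110+0+3·18·17=2028 → min 2028.
Length 5: A_1..A_5: k=1: 0+2028+12·3·17=2640; k=2: 684+6290+12·19·17=10850; k=3: 930+3060+12·10·17=6030; k=4: 1758+0+12·18·17=5430 → min 2640.
Optimal parenthesization: (A_1 · (((A_2 · A_3) · A_4) · A_5)) with cost 2640.

2640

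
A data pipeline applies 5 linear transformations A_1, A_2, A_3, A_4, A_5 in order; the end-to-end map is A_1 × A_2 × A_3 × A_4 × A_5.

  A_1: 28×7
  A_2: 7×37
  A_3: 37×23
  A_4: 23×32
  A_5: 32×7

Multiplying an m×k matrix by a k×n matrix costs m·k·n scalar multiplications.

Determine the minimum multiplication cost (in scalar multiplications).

Adjacent pairs: A_1A_2 = 28·7·37 = 7252; A_2A_3 = 7·37·23 = 5957; A_3A_4 = 37·23·32 = 27232; A_4A_5 = 23·32·7 = 5152.
Length 3: A_1..A_3: k=1: 0+5957+28·7·23=10465; k=2: 7252+0+28·37·23=31080 → min 10465 | A_2..A_4: k=2: 0+27232+7·37·32=35520; k=3: 5957+0+7·23·32=11109 → min 11109 | A_3..A_5: k=3: 0+5152+37·23·7=11109; k=4: 27232+0+37·32·7=35520 → min 11109.
Length 4: A_1..A_4: k=1: 0+11109+28·7·32=17381; k=2: 7252+27232+28·37·32=67636; k=3: 10465+0+28·23·32=31073 → min 17381 | A_2..A_5: k=2: 0+11109+7·37·7=12922; k=3: 5957+5152+7·23·7=12236; k=4: 11109+0+7·32·7=12677 → min 12236.
Length 5: A_1..A_5: k=1: 0+12236+28·7·7=13608; k=2: 7252+11109+28·37·7=25613; k=3: 10465+5152+28·23·7=20125; k=4: 17381+0+28·32·7=23653 → min 13608.
Optimal order: (A_1 × ((A_2 × A_3) × (A_4 × A_5))) with cost 13608.

13608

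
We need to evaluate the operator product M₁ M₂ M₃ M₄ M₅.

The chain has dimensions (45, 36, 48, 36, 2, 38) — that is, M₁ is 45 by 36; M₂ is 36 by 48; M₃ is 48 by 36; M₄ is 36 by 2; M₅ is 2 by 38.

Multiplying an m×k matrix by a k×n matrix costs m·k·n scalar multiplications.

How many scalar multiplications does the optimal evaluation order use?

Adjacent pairs: M₁M₂ = 45·36·48 = 77760; M₂M₃ = 36·48·36 = 62208; M₃M₄ = 48·36·2 = 3456; M₄M₅ = 36·2·38 = 2736.
Length 3: M₁..M₃: k=1: 0+62208+45·36·36=120528; k=2: 77760+0+45·48·36=155520 → min 120528 | M₂..M₄: k=2: 0+3456+36·48·2=6912; k=3: 62208+0+36·36·2=64800 → min 6912 | M₃..M₅: k=3: 0+2736+48·36·38=68400; k=4: 3456+0+48·2·38=7104 → min 7104.
Length 4: M₁..M₄: k=1: 0+6912+45·36·2=10152; k=2: 77760+3456+45·48·2=85536; k=3: 120528+0+45·36·2=123768 → min 10152 | M₂..M₅: k=2: 0+7104+36·48·38=72768; k=3: 62208+2736+36·36·38=114192; k=4: 6912+0+36·2·38=9648 → min 9648.
Length 5: M₁..M₅: k=1: 0+9648+45·36·38=71208; k=2: 77760+7104+45·48·38=166944; k=3: 120528+2736+45·36·38=184824; k=4: 10152+0+45·2·38=13572 → min 13572.
Optimal order: ((M₁ (M₂ (M₃ M₄))) M₅) with cost 13572.

13572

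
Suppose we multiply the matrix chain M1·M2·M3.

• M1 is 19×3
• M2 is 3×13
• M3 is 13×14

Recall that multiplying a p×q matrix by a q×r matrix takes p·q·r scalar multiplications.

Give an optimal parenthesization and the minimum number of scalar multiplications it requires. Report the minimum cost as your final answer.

1344

(M1·(M2·M3)): cost 1344.
((M1·M2)·M3): cost 4199.
Optimal: (M1·(M2·M3)) with cost 1344.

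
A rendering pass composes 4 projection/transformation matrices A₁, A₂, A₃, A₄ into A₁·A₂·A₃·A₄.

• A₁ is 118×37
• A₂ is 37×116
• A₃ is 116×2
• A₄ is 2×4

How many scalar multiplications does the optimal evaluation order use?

18260

Adjacent pairs: A₁A₂ = 118·37·116 = 506456; A₂A₃ = 37·116·2 = 8584; A₃A₄ = 116·2·4 = 928.
Length 3: A₁..A₃: k=1: 0+8584+118·37·2=17316; k=2: 506456+0+118·116·2=533832 → min 17316 | A₂..A₄: k=2: 0+928+37·116·4=18096; k=3: 8584+0+37·2·4=8880 → min 8880.
Length 4: A₁..A₄: k=1: 0+8880+118·37·4=26344; k=2: 506456+928+118·116·4=562136; k=3: 17316+0+118·2·4=18260 → min 18260.
Optimal order: ((A₁·(A₂·A₃))·A₄) with cost 18260.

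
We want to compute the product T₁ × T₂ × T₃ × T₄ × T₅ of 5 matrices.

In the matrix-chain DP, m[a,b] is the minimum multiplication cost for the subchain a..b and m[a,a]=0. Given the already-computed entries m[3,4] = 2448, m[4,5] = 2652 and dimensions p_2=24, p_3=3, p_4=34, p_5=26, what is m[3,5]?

4524

m[3,5] = min over k∈[3,4] of m[3,k]+m[k+1,5]+p_{2}·p_k·p_{5}.
k=3: 0 + 2652 + 24·3·26 = 4524; k=4: 2448 + 0 + 24·34·26 = 23664.
Minimum: 4524 at k=3.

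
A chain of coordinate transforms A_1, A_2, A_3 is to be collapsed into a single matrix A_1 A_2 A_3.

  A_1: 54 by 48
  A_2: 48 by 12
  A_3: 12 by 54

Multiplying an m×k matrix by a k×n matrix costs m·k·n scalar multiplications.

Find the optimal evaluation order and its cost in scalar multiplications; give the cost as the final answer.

66096

(A_1 (A_2 A_3)): cost 171072.
((A_1 A_2) A_3): cost 66096.
Optimal: ((A_1 A_2) A_3) with cost 66096.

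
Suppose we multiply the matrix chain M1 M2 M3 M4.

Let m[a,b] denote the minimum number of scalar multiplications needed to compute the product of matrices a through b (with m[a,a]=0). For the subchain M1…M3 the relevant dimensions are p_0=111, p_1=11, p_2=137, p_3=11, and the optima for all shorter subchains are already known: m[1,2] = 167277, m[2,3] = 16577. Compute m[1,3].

30008

m[1,3] = min over k∈[1,2] of m[1,k]+m[k+1,3]+p_{0}·p_k·p_{3}.
k=1: 0 + 16577 + 111·11·11 = 30008; k=2: 167277 + 0 + 111·137·11 = 334554.
Minimum: 30008 at k=1.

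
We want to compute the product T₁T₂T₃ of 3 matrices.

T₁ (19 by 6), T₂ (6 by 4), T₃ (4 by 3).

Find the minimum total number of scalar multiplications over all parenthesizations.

414

Order (T₁(T₂T₃)): (T₂T₃): 6×4 by 4×3 → 6×3, cost 6·4·3 = 72; (T₁(T₂T₃)): 19×6 by 6×3 → 19×3, cost 19·6·3 = 342; cumulative 414. Total 414.
Order ((T₁T₂)T₃): (T₁T₂): 19×6 by 6×4 → 19×4, cost 19·6·4 = 456; ((T₁T₂)T₃): 19×4 by 4×3 → 19×3, cost 19·4·3 = 228; cumulative 684. Total 684.
Minimum: 414.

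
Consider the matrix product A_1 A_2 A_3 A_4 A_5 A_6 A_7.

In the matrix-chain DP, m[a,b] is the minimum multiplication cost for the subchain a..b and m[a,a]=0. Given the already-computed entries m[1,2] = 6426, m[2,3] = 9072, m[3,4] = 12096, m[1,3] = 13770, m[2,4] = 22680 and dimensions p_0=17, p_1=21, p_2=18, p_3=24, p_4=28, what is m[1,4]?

m[1,4] = min over k∈[1,3] of m[1,k]+m[k+1,4]+p_{0}·p_k·p_{4}.
k=1: 0 + 22680 + 17·21·28 = 32676; k=2: 6426 + 12096 + 17·18·28 = 27090; k=3: 13770 + 0 + 17·24·28 = 25194.
Minimum: 25194 at k=3.

25194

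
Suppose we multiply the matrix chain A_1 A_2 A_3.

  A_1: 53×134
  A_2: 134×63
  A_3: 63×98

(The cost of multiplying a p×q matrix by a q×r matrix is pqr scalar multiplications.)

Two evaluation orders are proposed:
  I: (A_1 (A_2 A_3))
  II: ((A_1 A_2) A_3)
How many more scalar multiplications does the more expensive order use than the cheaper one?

Order I = (A_1 (A_2 A_3)): (A_2 A_3): 134×63 by 63×98 → 134×98, cost 134·63·98 = 827316; (A_1 (A_2 A_3)): 53×134 by 134×98 → 53×98, cost 53·134·98 = 695996; cumulative 1523312. Total 1523312.
Order II = ((A_1 A_2) A_3): (A_1 A_2): 53×134 by 134×63 → 53×63, cost 53·134·63 = 447426; ((A_1 A_2) A_3): 53×63 by 63×98 → 53×98, cost 53·63·98 = 327222; cumulative 774648. Total 774648.
Difference: |1523312 − 774648| = 748664.

748664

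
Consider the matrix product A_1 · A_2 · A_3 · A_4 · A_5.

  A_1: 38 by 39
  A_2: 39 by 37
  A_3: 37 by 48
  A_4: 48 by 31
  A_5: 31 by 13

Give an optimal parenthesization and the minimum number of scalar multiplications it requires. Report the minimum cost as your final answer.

Adjacent pairs: A_1A_2 = 38·39·37 = 54834; A_2A_3 = 39·37·48 = 69264; A_3A_4 = 37·48·31 = 55056; A_4A_5 = 48·31·13 = 19344.
Length 3: A_1..A_3: k=1: 0+69264+38·39·48=140400; k=2: 54834+0+38·37·48=122322 → min 122322 | A_2..A_4: k=2: 0+55056+39·37·31=99789; k=3: 69264+0+39·48·31=127296 → min 99789 | A_3..A_5: k=3: 0+19344+37·48·13=42432; k=4: 55056+0+37·31·13=69967 → min 42432.
Length 4: A_1..A_4: k=1: 0+99789+38·39·31=145731; k=2: 54834+55056+38·37·31=153476; k=3: 122322+0+38·48·31=178866 → min 145731 | A_2..A_5: k=2: 0+42432+39·37·13=61191; k=3: 69264+19344+39·48·13=112944; k=4: 99789+0+39·31·13=115506 → min 61191.
Length 5: A_1..A_5: k=1: 0+61191+38·39·13=80457; k=2: 54834+42432+38·37·13=115544; k=3: 122322+19344+38·48·13=165378; k=4: 145731+0+38·31·13=161045 → min 80457.
Optimal parenthesization: (A_1 · (A_2 · (A_3 · (A_4 · A_5)))) with cost 80457.

80457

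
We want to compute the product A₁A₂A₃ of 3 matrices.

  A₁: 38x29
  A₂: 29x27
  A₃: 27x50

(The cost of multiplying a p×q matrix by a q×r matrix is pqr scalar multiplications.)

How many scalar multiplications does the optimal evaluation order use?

81054

Order (A₁(A₂A₃)): (A₂A₃): 29×27 by 27×50 → 29×50, cost 29·27·50 = 39150; (A₁(A₂A₃)): 38×29 by 29×50 → 38×50, cost 38·29·50 = 55100; cumulative 94250. Total 94250.
Order ((A₁A₂)A₃): (A₁A₂): 38×29 by 29×27 → 38×27, cost 38·29·27 = 29754; ((A₁A₂)A₃): 38×27 by 27×50 → 38×50, cost 38·27·50 = 51300; cumulative 81054. Total 81054.
Minimum: 81054.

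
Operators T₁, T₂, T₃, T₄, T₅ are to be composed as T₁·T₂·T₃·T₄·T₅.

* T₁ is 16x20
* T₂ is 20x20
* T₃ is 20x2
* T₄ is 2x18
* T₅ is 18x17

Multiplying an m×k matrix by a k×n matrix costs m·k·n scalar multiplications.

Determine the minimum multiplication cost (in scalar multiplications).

2596

Adjacent pairs: T₁T₂ = 16·20·20 = 6400; T₂T₃ = 20·20·2 = 800; T₃T₄ = 20·2·18 = 720; T₄T₅ = 2·18·17 = 612.
Length 3: T₁..T₃: k=1: 0+800+16·20·2=1440; k=2: 6400+0+16·20·2=7040 → min 1440 | T₂..T₄: k=2: 0+720+20·20·18=7920; k=3: 800+0+20·2·18=1520 → min 1520 | T₃..T₅: k=3: 0+612+20·2·17=1292; k=4: 720+0+20·18·17=6840 → min 1292.
Length 4: T₁..T₄: k=1: 0+1520+16·20·18=7280; k=2: 6400+720+16·20·18=12880; k=3: 1440+0+16·2·18=2016 → min 2016 | T₂..T₅: k=2: 0+1292+20·20·17=8092; k=3: 800+612+20·2·17=2092; k=4: 1520+0+20·18·17=7640 → min 2092.
Length 5: T₁..T₅: k=1: 0+2092+16·20·17=7532; k=2: 6400+1292+16·20·17=13132; k=3: 1440+612+16·2·17=2596; k=4: 2016+0+16·18·17=6912 → min 2596.
Optimal order: ((T₁·(T₂·T₃))·(T₄·T₅)) with cost 2596.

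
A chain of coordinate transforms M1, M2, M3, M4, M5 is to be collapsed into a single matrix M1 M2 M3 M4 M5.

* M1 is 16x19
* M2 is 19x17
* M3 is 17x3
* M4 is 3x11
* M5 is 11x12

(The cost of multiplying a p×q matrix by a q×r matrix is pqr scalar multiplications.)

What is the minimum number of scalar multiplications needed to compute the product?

2853

Adjacent pairs: M1M2 = 16·19·17 = 5168; M2M3 = 19·17·3 = 969; M3M4 = 17·3·11 = 561; M4M5 = 3·11·12 = 396.
Length 3: M1..M3: k=1: 0+969+16·19·3=1881; k=2: 5168+0+16·17·3=5984 → min 1881 | M2..M4: k=2: 0+561+19·17·11=4114; k=3: 969+0+19·3·11=1596 → min 1596 | M3..M5: k=3: 0+396+17·3·12=1008; k=4: 561+0+17·11·12=2805 → min 1008.
Length 4: M1..M4: k=1: 0+1596+16·19·11=4940; k=2: 5168+561+16·17·11=8721; k=3: 1881+0+16·3·11=2409 → min 2409 | M2..M5: k=2: 0+1008+19·17·12=4884; k=3: 969+396+19·3·12=2049; k=4: 1596+0+19·11·12=4104 → min 2049.
Length 5: M1..M5: k=1: 0+2049+16·19·12=5697; k=2: 5168+1008+16·17·12=9440; k=3: 1881+396+16·3·12=2853; k=4: 2409+0+16·11·12=4521 → min 2853.
Optimal order: ((M1 (M2 M3)) (M4 M5)) with cost 2853.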